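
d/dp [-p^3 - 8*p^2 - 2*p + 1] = -3*p^2 - 16*p - 2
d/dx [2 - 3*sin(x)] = -3*cos(x)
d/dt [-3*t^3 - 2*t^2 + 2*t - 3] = -9*t^2 - 4*t + 2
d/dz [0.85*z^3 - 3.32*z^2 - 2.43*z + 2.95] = 2.55*z^2 - 6.64*z - 2.43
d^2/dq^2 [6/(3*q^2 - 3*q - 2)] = 36*(3*q^2 - 3*q - 3*(2*q - 1)^2 - 2)/(-3*q^2 + 3*q + 2)^3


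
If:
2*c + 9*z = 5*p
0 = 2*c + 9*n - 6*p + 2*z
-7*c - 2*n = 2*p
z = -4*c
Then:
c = 0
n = 0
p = 0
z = 0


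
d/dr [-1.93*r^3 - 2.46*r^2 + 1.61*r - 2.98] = -5.79*r^2 - 4.92*r + 1.61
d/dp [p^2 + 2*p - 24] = 2*p + 2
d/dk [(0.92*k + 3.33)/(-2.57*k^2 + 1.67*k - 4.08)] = (2.3644*k^2 + 17.1162*k - 9.3147)/(6.6049*k^4 - 8.5838*k^3 + 23.7601*k^2 - 13.6272*k + 16.6464)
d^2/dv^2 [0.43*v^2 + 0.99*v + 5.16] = 0.860000000000000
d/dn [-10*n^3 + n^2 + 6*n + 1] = -30*n^2 + 2*n + 6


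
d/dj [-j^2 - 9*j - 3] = -2*j - 9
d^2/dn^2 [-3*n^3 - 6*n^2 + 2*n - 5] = -18*n - 12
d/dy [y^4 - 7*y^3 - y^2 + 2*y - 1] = 4*y^3 - 21*y^2 - 2*y + 2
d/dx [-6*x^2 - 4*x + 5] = -12*x - 4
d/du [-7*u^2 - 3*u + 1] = -14*u - 3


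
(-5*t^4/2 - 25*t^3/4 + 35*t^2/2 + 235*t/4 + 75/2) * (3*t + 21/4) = -15*t^5/2 - 255*t^4/8 + 315*t^3/16 + 2145*t^2/8 + 6735*t/16 + 1575/8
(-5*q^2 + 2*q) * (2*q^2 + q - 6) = -10*q^4 - q^3 + 32*q^2 - 12*q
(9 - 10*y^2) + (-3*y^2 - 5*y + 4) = -13*y^2 - 5*y + 13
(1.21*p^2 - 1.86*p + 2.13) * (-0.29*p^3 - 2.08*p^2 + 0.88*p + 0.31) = -0.3509*p^5 - 1.9774*p^4 + 4.3159*p^3 - 5.6921*p^2 + 1.2978*p + 0.6603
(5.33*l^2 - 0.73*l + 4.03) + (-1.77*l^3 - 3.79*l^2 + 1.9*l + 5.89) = -1.77*l^3 + 1.54*l^2 + 1.17*l + 9.92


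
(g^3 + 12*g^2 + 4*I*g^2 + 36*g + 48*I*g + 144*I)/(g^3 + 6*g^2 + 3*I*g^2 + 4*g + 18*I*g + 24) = (g + 6)/(g - I)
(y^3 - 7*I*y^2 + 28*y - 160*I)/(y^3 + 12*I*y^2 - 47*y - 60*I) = (y^2 - 12*I*y - 32)/(y^2 + 7*I*y - 12)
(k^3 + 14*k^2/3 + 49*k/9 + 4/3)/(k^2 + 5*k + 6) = (9*k^2 + 15*k + 4)/(9*(k + 2))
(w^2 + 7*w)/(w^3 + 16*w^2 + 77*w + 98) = w/(w^2 + 9*w + 14)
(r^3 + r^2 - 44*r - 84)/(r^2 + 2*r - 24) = (r^2 - 5*r - 14)/(r - 4)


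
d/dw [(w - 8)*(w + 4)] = 2*w - 4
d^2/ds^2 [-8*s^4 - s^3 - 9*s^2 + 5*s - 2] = -96*s^2 - 6*s - 18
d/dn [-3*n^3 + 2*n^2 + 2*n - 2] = -9*n^2 + 4*n + 2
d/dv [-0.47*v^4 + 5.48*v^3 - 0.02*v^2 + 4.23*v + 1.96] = -1.88*v^3 + 16.44*v^2 - 0.04*v + 4.23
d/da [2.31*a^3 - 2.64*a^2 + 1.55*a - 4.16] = 6.93*a^2 - 5.28*a + 1.55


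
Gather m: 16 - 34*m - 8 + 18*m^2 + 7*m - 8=18*m^2 - 27*m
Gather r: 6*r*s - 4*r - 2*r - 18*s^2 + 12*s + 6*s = r*(6*s - 6) - 18*s^2 + 18*s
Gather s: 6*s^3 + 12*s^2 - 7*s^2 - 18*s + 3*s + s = 6*s^3 + 5*s^2 - 14*s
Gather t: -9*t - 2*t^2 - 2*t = -2*t^2 - 11*t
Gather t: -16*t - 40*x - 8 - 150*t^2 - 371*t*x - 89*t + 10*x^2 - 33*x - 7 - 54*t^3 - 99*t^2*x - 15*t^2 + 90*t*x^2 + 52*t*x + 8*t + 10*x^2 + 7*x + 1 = -54*t^3 + t^2*(-99*x - 165) + t*(90*x^2 - 319*x - 97) + 20*x^2 - 66*x - 14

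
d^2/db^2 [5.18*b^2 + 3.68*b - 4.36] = 10.3600000000000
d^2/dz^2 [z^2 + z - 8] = 2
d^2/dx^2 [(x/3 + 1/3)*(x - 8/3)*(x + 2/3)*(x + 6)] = 4*x^2 + 10*x - 176/27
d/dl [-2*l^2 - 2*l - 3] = -4*l - 2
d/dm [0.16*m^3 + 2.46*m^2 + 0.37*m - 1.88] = 0.48*m^2 + 4.92*m + 0.37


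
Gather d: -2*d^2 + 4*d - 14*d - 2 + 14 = -2*d^2 - 10*d + 12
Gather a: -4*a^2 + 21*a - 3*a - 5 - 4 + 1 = -4*a^2 + 18*a - 8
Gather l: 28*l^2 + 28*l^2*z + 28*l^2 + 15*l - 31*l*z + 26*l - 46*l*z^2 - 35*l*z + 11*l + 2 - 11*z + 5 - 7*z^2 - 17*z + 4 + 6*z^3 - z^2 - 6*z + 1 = l^2*(28*z + 56) + l*(-46*z^2 - 66*z + 52) + 6*z^3 - 8*z^2 - 34*z + 12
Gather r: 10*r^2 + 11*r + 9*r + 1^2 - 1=10*r^2 + 20*r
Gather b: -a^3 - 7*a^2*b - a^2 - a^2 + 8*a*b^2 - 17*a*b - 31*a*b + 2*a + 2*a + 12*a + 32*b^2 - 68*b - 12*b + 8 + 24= -a^3 - 2*a^2 + 16*a + b^2*(8*a + 32) + b*(-7*a^2 - 48*a - 80) + 32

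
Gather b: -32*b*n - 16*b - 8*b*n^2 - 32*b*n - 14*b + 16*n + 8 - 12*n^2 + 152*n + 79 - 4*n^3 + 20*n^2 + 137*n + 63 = b*(-8*n^2 - 64*n - 30) - 4*n^3 + 8*n^2 + 305*n + 150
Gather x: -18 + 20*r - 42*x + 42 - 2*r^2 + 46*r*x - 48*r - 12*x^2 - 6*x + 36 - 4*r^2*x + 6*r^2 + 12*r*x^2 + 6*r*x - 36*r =4*r^2 - 64*r + x^2*(12*r - 12) + x*(-4*r^2 + 52*r - 48) + 60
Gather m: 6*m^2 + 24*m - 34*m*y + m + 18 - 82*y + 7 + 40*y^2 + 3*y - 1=6*m^2 + m*(25 - 34*y) + 40*y^2 - 79*y + 24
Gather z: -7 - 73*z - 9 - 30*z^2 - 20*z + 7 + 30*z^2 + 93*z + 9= 0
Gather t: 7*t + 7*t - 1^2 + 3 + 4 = 14*t + 6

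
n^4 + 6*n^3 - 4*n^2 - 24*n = n*(n - 2)*(n + 2)*(n + 6)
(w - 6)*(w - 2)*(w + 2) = w^3 - 6*w^2 - 4*w + 24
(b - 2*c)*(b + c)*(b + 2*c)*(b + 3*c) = b^4 + 4*b^3*c - b^2*c^2 - 16*b*c^3 - 12*c^4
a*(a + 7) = a^2 + 7*a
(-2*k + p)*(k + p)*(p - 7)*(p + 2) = -2*k^2*p^2 + 10*k^2*p + 28*k^2 - k*p^3 + 5*k*p^2 + 14*k*p + p^4 - 5*p^3 - 14*p^2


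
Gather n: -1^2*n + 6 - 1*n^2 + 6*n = -n^2 + 5*n + 6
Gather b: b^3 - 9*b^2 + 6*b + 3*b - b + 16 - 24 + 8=b^3 - 9*b^2 + 8*b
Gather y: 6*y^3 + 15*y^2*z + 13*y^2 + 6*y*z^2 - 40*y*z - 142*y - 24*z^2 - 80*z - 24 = 6*y^3 + y^2*(15*z + 13) + y*(6*z^2 - 40*z - 142) - 24*z^2 - 80*z - 24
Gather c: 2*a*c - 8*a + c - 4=-8*a + c*(2*a + 1) - 4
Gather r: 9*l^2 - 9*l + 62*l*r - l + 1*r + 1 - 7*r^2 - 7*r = 9*l^2 - 10*l - 7*r^2 + r*(62*l - 6) + 1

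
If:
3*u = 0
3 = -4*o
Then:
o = -3/4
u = 0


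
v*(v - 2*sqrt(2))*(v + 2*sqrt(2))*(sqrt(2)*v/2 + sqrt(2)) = sqrt(2)*v^4/2 + sqrt(2)*v^3 - 4*sqrt(2)*v^2 - 8*sqrt(2)*v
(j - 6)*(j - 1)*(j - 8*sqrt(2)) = j^3 - 8*sqrt(2)*j^2 - 7*j^2 + 6*j + 56*sqrt(2)*j - 48*sqrt(2)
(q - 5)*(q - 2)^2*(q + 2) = q^4 - 7*q^3 + 6*q^2 + 28*q - 40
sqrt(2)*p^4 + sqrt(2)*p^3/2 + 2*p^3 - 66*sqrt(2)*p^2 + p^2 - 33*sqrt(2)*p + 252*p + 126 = (p - 3*sqrt(2))^2*(p + 7*sqrt(2))*(sqrt(2)*p + sqrt(2)/2)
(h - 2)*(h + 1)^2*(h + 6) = h^4 + 6*h^3 - 3*h^2 - 20*h - 12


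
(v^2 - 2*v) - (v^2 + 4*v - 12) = 12 - 6*v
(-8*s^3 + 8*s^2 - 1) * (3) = -24*s^3 + 24*s^2 - 3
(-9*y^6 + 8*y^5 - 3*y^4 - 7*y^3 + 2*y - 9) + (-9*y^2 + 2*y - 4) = -9*y^6 + 8*y^5 - 3*y^4 - 7*y^3 - 9*y^2 + 4*y - 13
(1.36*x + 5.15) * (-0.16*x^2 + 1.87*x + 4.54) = -0.2176*x^3 + 1.7192*x^2 + 15.8049*x + 23.381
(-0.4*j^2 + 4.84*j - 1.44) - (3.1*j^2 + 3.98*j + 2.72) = -3.5*j^2 + 0.86*j - 4.16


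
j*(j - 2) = j^2 - 2*j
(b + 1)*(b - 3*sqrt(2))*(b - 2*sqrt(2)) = b^3 - 5*sqrt(2)*b^2 + b^2 - 5*sqrt(2)*b + 12*b + 12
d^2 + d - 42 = (d - 6)*(d + 7)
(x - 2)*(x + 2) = x^2 - 4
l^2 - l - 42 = (l - 7)*(l + 6)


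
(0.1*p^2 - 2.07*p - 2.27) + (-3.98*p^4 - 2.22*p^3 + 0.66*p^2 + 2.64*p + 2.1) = -3.98*p^4 - 2.22*p^3 + 0.76*p^2 + 0.57*p - 0.17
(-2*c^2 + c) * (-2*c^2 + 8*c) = 4*c^4 - 18*c^3 + 8*c^2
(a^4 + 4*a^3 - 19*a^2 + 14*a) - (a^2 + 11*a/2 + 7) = a^4 + 4*a^3 - 20*a^2 + 17*a/2 - 7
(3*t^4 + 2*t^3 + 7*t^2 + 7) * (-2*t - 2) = -6*t^5 - 10*t^4 - 18*t^3 - 14*t^2 - 14*t - 14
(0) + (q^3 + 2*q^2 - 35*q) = q^3 + 2*q^2 - 35*q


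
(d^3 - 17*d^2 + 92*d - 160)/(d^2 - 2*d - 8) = (d^2 - 13*d + 40)/(d + 2)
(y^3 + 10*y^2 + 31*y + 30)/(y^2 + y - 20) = (y^2 + 5*y + 6)/(y - 4)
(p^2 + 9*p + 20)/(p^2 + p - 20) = (p + 4)/(p - 4)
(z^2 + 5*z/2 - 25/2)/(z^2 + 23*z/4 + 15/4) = 2*(2*z - 5)/(4*z + 3)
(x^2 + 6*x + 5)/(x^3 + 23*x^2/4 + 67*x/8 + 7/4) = 8*(x^2 + 6*x + 5)/(8*x^3 + 46*x^2 + 67*x + 14)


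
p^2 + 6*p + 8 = (p + 2)*(p + 4)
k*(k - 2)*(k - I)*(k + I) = k^4 - 2*k^3 + k^2 - 2*k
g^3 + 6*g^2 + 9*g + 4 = (g + 1)^2*(g + 4)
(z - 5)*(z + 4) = z^2 - z - 20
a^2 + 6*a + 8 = (a + 2)*(a + 4)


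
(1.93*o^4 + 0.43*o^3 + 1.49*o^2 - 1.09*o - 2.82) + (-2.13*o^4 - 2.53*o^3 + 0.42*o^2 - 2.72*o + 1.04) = -0.2*o^4 - 2.1*o^3 + 1.91*o^2 - 3.81*o - 1.78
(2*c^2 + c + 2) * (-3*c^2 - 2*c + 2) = -6*c^4 - 7*c^3 - 4*c^2 - 2*c + 4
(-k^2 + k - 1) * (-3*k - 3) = 3*k^3 + 3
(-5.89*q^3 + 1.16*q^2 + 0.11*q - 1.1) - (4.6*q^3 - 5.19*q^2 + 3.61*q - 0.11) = -10.49*q^3 + 6.35*q^2 - 3.5*q - 0.99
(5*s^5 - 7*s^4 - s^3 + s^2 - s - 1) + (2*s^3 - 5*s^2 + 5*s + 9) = 5*s^5 - 7*s^4 + s^3 - 4*s^2 + 4*s + 8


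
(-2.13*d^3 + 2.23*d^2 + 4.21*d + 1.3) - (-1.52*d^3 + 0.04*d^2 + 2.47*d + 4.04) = -0.61*d^3 + 2.19*d^2 + 1.74*d - 2.74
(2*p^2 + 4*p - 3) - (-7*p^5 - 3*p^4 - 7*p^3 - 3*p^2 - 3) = 7*p^5 + 3*p^4 + 7*p^3 + 5*p^2 + 4*p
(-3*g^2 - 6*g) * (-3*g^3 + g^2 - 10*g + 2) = 9*g^5 + 15*g^4 + 24*g^3 + 54*g^2 - 12*g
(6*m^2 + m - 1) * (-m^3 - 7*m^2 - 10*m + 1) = -6*m^5 - 43*m^4 - 66*m^3 + 3*m^2 + 11*m - 1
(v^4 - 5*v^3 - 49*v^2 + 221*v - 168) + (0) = v^4 - 5*v^3 - 49*v^2 + 221*v - 168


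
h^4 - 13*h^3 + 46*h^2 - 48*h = h*(h - 8)*(h - 3)*(h - 2)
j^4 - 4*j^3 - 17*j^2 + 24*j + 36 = (j - 6)*(j - 2)*(j + 1)*(j + 3)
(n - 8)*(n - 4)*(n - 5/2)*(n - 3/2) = n^4 - 16*n^3 + 335*n^2/4 - 173*n + 120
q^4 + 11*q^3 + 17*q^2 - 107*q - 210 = (q - 3)*(q + 2)*(q + 5)*(q + 7)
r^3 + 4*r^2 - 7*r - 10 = (r - 2)*(r + 1)*(r + 5)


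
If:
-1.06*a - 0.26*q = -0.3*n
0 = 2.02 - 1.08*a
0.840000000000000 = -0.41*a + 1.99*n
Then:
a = 1.87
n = 0.81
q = -6.69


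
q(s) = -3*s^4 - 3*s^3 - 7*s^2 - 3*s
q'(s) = -12*s^3 - 9*s^2 - 14*s - 3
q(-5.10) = -1798.38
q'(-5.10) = 1426.12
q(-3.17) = -268.21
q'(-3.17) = 333.20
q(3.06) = -423.71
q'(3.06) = -473.94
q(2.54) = -226.81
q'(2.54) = -293.27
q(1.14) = -22.03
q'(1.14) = -48.43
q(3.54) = -702.55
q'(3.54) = -697.69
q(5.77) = -4151.91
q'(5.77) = -2688.62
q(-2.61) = -125.73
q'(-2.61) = 185.59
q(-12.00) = -57996.00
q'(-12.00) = 19605.00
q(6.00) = -4806.00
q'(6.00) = -3003.00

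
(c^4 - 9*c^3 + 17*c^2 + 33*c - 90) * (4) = 4*c^4 - 36*c^3 + 68*c^2 + 132*c - 360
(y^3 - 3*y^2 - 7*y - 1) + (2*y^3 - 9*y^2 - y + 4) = 3*y^3 - 12*y^2 - 8*y + 3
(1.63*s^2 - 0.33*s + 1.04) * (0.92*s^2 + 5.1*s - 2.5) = 1.4996*s^4 + 8.0094*s^3 - 4.8012*s^2 + 6.129*s - 2.6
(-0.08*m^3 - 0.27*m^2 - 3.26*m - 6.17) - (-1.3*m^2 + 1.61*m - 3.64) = -0.08*m^3 + 1.03*m^2 - 4.87*m - 2.53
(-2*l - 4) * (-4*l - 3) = 8*l^2 + 22*l + 12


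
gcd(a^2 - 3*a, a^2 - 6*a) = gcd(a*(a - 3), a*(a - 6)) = a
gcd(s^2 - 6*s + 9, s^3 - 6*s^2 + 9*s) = s^2 - 6*s + 9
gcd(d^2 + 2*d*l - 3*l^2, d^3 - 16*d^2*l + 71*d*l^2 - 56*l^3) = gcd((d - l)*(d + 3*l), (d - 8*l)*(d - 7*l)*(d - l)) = d - l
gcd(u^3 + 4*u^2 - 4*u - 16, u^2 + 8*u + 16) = u + 4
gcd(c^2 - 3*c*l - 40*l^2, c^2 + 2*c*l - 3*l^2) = 1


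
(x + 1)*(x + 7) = x^2 + 8*x + 7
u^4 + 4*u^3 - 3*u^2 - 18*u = u*(u - 2)*(u + 3)^2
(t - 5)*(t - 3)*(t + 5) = t^3 - 3*t^2 - 25*t + 75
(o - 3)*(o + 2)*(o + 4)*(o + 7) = o^4 + 10*o^3 + 11*o^2 - 94*o - 168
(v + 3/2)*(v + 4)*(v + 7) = v^3 + 25*v^2/2 + 89*v/2 + 42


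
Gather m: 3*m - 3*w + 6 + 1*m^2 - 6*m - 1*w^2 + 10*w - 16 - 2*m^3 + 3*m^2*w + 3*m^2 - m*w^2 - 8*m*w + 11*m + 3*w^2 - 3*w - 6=-2*m^3 + m^2*(3*w + 4) + m*(-w^2 - 8*w + 8) + 2*w^2 + 4*w - 16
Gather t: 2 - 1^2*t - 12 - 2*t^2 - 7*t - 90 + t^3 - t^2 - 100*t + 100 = t^3 - 3*t^2 - 108*t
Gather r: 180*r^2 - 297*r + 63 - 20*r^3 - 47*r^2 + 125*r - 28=-20*r^3 + 133*r^2 - 172*r + 35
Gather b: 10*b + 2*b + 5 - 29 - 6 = 12*b - 30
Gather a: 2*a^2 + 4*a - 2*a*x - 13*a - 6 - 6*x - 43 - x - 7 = 2*a^2 + a*(-2*x - 9) - 7*x - 56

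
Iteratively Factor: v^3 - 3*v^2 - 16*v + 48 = (v - 4)*(v^2 + v - 12) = (v - 4)*(v + 4)*(v - 3)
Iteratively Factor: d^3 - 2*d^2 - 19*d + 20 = (d - 1)*(d^2 - d - 20) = (d - 1)*(d + 4)*(d - 5)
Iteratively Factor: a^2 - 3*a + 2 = (a - 1)*(a - 2)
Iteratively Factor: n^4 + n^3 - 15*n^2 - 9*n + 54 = (n - 2)*(n^3 + 3*n^2 - 9*n - 27) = (n - 3)*(n - 2)*(n^2 + 6*n + 9) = (n - 3)*(n - 2)*(n + 3)*(n + 3)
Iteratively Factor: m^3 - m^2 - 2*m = (m - 2)*(m^2 + m) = (m - 2)*(m + 1)*(m)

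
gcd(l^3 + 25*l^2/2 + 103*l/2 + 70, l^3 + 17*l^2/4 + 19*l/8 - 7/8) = l + 7/2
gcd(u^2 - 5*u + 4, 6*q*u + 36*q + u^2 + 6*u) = 1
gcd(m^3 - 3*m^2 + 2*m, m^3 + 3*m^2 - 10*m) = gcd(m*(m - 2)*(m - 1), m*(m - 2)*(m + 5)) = m^2 - 2*m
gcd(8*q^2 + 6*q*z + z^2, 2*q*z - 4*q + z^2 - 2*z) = 2*q + z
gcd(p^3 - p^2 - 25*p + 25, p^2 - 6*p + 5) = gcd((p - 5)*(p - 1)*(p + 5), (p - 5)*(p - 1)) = p^2 - 6*p + 5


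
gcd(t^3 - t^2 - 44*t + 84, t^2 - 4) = t - 2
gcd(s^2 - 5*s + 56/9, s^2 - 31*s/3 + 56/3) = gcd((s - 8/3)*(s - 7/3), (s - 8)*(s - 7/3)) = s - 7/3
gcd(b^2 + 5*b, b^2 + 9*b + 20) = b + 5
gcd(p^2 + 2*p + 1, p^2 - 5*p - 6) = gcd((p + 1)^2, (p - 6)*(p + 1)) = p + 1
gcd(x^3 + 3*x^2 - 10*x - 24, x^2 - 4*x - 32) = x + 4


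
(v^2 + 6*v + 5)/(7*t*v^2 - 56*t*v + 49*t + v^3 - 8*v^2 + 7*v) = (v^2 + 6*v + 5)/(7*t*v^2 - 56*t*v + 49*t + v^3 - 8*v^2 + 7*v)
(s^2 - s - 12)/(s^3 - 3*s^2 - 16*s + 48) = (s + 3)/(s^2 + s - 12)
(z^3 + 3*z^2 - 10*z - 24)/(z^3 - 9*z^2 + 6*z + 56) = (z^2 + z - 12)/(z^2 - 11*z + 28)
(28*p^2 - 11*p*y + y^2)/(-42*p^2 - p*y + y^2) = (-4*p + y)/(6*p + y)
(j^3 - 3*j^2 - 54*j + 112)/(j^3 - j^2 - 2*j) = (j^2 - j - 56)/(j*(j + 1))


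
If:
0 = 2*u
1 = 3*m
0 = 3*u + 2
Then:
No Solution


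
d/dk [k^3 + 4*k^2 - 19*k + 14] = 3*k^2 + 8*k - 19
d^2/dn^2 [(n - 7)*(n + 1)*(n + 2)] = 6*n - 8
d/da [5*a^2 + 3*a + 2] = 10*a + 3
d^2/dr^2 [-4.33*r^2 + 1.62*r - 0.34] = -8.66000000000000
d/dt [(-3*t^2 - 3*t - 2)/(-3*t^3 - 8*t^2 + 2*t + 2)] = (-9*t^4 - 18*t^3 - 48*t^2 - 44*t - 2)/(9*t^6 + 48*t^5 + 52*t^4 - 44*t^3 - 28*t^2 + 8*t + 4)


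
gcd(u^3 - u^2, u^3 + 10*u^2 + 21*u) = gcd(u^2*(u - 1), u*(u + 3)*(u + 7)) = u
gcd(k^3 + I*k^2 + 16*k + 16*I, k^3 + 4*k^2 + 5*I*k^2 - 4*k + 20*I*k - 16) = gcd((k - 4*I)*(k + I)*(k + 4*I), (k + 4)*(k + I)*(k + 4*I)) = k^2 + 5*I*k - 4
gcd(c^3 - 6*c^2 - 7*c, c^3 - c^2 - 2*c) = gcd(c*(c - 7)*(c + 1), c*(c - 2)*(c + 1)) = c^2 + c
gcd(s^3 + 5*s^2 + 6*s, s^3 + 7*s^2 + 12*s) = s^2 + 3*s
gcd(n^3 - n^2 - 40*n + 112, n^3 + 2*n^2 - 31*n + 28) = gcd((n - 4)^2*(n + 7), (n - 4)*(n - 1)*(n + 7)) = n^2 + 3*n - 28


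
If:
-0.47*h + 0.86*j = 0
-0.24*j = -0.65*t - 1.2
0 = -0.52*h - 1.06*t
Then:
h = 2.67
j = 1.46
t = -1.31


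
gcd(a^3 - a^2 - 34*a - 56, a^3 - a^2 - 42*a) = a - 7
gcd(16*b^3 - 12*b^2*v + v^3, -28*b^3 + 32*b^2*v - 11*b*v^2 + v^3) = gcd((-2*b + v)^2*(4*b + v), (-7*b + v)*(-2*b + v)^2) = 4*b^2 - 4*b*v + v^2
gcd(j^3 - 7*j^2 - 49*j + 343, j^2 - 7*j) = j - 7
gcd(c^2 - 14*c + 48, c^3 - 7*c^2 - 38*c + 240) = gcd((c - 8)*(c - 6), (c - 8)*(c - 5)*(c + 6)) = c - 8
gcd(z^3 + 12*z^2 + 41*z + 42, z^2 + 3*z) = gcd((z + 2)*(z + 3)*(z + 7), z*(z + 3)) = z + 3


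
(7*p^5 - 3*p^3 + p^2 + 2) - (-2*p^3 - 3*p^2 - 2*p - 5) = 7*p^5 - p^3 + 4*p^2 + 2*p + 7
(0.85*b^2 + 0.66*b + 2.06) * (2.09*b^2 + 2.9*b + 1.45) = 1.7765*b^4 + 3.8444*b^3 + 7.4519*b^2 + 6.931*b + 2.987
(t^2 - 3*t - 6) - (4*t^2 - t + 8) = -3*t^2 - 2*t - 14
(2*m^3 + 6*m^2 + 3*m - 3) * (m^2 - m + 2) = 2*m^5 + 4*m^4 + m^3 + 6*m^2 + 9*m - 6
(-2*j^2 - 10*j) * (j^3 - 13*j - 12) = -2*j^5 - 10*j^4 + 26*j^3 + 154*j^2 + 120*j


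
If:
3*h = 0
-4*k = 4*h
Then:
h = 0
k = 0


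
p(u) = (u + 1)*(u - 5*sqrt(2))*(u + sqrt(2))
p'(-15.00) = 799.05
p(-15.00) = -4197.94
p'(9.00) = 143.52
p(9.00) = 200.88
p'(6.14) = 40.26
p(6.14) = -50.22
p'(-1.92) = 13.28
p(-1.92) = -4.18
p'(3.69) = -9.18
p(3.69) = -80.94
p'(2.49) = -20.25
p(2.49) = -62.42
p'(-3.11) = 42.33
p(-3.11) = -36.43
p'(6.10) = 39.16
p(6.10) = -51.81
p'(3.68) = -9.30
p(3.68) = -80.85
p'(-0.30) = -12.59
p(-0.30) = -5.75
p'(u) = (u + 1)*(u - 5*sqrt(2)) + (u + 1)*(u + sqrt(2)) + (u - 5*sqrt(2))*(u + sqrt(2))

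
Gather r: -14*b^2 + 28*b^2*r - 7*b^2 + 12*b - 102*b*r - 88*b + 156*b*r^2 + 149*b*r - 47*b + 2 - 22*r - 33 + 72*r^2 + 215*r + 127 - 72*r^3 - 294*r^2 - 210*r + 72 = -21*b^2 - 123*b - 72*r^3 + r^2*(156*b - 222) + r*(28*b^2 + 47*b - 17) + 168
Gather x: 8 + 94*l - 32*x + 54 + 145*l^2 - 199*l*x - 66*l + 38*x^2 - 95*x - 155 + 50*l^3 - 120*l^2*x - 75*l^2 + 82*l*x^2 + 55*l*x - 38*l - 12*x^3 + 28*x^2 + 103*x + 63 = 50*l^3 + 70*l^2 - 10*l - 12*x^3 + x^2*(82*l + 66) + x*(-120*l^2 - 144*l - 24) - 30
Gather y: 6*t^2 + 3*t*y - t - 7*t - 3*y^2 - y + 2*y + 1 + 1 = 6*t^2 - 8*t - 3*y^2 + y*(3*t + 1) + 2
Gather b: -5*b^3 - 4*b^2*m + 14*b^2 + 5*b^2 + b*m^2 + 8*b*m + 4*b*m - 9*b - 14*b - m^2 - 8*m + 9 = -5*b^3 + b^2*(19 - 4*m) + b*(m^2 + 12*m - 23) - m^2 - 8*m + 9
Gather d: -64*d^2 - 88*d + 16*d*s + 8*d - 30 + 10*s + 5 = -64*d^2 + d*(16*s - 80) + 10*s - 25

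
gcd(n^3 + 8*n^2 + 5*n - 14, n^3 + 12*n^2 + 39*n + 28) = n + 7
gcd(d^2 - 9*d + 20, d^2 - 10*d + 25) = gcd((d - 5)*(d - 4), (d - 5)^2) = d - 5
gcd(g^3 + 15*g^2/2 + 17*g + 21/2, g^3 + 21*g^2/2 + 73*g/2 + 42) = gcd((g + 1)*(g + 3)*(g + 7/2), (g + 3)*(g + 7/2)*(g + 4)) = g^2 + 13*g/2 + 21/2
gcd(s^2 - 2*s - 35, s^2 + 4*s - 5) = s + 5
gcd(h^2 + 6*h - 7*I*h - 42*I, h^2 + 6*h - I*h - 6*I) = h + 6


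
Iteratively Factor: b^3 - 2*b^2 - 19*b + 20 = (b - 1)*(b^2 - b - 20) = (b - 1)*(b + 4)*(b - 5)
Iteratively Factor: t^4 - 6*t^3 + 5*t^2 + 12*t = (t)*(t^3 - 6*t^2 + 5*t + 12) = t*(t - 3)*(t^2 - 3*t - 4) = t*(t - 3)*(t + 1)*(t - 4)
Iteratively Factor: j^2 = (j)*(j)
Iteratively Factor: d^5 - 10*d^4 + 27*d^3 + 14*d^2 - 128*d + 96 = (d - 1)*(d^4 - 9*d^3 + 18*d^2 + 32*d - 96) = (d - 4)*(d - 1)*(d^3 - 5*d^2 - 2*d + 24) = (d - 4)*(d - 3)*(d - 1)*(d^2 - 2*d - 8) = (d - 4)*(d - 3)*(d - 1)*(d + 2)*(d - 4)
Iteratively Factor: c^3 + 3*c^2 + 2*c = (c + 2)*(c^2 + c) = c*(c + 2)*(c + 1)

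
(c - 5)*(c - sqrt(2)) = c^2 - 5*c - sqrt(2)*c + 5*sqrt(2)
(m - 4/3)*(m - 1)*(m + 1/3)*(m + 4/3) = m^4 - 2*m^3/3 - 19*m^2/9 + 32*m/27 + 16/27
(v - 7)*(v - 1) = v^2 - 8*v + 7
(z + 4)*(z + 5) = z^2 + 9*z + 20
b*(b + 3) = b^2 + 3*b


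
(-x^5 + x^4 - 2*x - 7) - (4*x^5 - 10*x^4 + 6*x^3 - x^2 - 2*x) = -5*x^5 + 11*x^4 - 6*x^3 + x^2 - 7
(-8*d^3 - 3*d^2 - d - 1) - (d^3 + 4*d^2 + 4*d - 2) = -9*d^3 - 7*d^2 - 5*d + 1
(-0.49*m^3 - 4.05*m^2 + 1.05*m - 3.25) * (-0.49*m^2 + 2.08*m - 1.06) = 0.2401*m^5 + 0.9653*m^4 - 8.4191*m^3 + 8.0695*m^2 - 7.873*m + 3.445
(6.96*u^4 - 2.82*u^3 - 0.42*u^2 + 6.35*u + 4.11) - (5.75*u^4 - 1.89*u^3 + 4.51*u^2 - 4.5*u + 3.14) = 1.21*u^4 - 0.93*u^3 - 4.93*u^2 + 10.85*u + 0.97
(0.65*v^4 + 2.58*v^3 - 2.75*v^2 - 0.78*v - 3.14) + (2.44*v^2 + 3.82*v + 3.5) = 0.65*v^4 + 2.58*v^3 - 0.31*v^2 + 3.04*v + 0.36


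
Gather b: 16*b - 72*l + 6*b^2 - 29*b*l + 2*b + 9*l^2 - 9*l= 6*b^2 + b*(18 - 29*l) + 9*l^2 - 81*l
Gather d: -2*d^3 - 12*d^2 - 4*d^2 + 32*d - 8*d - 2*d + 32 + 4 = -2*d^3 - 16*d^2 + 22*d + 36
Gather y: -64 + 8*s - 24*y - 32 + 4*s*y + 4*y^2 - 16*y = 8*s + 4*y^2 + y*(4*s - 40) - 96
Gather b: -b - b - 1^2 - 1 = -2*b - 2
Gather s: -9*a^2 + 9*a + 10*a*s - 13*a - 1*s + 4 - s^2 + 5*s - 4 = -9*a^2 - 4*a - s^2 + s*(10*a + 4)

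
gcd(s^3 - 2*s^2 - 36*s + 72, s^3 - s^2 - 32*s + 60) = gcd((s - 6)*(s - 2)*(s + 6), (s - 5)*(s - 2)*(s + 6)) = s^2 + 4*s - 12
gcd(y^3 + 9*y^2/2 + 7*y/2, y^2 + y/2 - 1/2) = y + 1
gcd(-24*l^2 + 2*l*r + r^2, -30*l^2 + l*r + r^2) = 6*l + r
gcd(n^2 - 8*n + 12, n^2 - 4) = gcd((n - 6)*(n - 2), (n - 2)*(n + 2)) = n - 2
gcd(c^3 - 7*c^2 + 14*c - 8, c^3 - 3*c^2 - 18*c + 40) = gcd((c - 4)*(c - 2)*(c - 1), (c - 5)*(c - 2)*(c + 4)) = c - 2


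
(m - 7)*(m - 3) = m^2 - 10*m + 21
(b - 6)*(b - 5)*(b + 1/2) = b^3 - 21*b^2/2 + 49*b/2 + 15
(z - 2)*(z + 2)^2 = z^3 + 2*z^2 - 4*z - 8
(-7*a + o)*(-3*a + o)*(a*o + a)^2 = 21*a^4*o^2 + 42*a^4*o + 21*a^4 - 10*a^3*o^3 - 20*a^3*o^2 - 10*a^3*o + a^2*o^4 + 2*a^2*o^3 + a^2*o^2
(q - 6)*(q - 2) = q^2 - 8*q + 12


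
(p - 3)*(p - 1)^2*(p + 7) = p^4 + 2*p^3 - 28*p^2 + 46*p - 21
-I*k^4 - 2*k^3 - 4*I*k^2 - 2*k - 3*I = (k - 3*I)*(k - I)*(k + I)*(-I*k + 1)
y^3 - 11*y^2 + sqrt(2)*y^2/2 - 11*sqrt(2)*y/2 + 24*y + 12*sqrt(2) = (y - 8)*(y - 3)*(y + sqrt(2)/2)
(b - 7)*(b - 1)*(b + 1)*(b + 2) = b^4 - 5*b^3 - 15*b^2 + 5*b + 14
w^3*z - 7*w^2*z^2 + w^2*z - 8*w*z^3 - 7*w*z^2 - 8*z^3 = (w - 8*z)*(w + z)*(w*z + z)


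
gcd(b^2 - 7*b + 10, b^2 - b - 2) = b - 2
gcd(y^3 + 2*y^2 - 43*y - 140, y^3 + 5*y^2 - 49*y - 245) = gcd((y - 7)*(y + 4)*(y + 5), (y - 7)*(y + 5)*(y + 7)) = y^2 - 2*y - 35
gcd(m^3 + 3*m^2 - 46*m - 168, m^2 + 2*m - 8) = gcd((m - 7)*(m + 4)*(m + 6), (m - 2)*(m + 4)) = m + 4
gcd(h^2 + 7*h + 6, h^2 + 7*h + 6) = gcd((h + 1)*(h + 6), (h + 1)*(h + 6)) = h^2 + 7*h + 6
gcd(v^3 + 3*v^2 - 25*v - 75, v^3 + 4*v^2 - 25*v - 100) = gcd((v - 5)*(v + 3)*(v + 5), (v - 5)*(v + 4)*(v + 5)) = v^2 - 25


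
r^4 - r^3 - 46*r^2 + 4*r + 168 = (r - 7)*(r - 2)*(r + 2)*(r + 6)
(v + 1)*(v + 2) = v^2 + 3*v + 2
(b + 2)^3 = b^3 + 6*b^2 + 12*b + 8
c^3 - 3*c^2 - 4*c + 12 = (c - 3)*(c - 2)*(c + 2)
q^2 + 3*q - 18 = (q - 3)*(q + 6)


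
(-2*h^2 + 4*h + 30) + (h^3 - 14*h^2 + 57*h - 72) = h^3 - 16*h^2 + 61*h - 42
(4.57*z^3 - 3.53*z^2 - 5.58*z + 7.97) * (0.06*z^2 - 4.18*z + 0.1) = 0.2742*z^5 - 19.3144*z^4 + 14.8776*z^3 + 23.4496*z^2 - 33.8726*z + 0.797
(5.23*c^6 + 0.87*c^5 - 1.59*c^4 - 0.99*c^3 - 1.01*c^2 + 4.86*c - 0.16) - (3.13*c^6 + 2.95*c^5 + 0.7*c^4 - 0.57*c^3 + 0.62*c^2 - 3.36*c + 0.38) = 2.1*c^6 - 2.08*c^5 - 2.29*c^4 - 0.42*c^3 - 1.63*c^2 + 8.22*c - 0.54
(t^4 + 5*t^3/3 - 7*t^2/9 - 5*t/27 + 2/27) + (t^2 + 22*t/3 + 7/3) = t^4 + 5*t^3/3 + 2*t^2/9 + 193*t/27 + 65/27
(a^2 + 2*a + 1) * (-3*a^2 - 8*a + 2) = -3*a^4 - 14*a^3 - 17*a^2 - 4*a + 2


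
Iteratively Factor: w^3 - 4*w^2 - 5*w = (w + 1)*(w^2 - 5*w) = (w - 5)*(w + 1)*(w)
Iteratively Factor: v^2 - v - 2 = (v - 2)*(v + 1)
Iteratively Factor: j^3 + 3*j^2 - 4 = (j + 2)*(j^2 + j - 2) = (j + 2)^2*(j - 1)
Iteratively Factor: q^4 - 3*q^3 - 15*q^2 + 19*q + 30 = (q + 3)*(q^3 - 6*q^2 + 3*q + 10) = (q - 2)*(q + 3)*(q^2 - 4*q - 5) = (q - 5)*(q - 2)*(q + 3)*(q + 1)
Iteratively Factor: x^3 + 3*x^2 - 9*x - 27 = (x + 3)*(x^2 - 9) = (x - 3)*(x + 3)*(x + 3)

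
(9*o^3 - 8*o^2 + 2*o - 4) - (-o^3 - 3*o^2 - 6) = 10*o^3 - 5*o^2 + 2*o + 2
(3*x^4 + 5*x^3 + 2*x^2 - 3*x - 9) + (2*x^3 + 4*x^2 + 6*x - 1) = 3*x^4 + 7*x^3 + 6*x^2 + 3*x - 10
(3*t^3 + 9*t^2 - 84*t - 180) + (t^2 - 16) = 3*t^3 + 10*t^2 - 84*t - 196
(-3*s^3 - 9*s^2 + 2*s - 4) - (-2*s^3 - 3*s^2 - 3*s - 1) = -s^3 - 6*s^2 + 5*s - 3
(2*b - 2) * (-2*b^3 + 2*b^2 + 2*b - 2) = -4*b^4 + 8*b^3 - 8*b + 4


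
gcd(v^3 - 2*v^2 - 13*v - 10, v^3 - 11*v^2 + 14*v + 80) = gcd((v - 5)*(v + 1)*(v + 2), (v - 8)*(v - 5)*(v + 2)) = v^2 - 3*v - 10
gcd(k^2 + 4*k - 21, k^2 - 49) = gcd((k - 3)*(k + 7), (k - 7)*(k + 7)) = k + 7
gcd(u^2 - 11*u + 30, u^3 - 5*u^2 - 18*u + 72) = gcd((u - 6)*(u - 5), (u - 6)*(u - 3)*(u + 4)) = u - 6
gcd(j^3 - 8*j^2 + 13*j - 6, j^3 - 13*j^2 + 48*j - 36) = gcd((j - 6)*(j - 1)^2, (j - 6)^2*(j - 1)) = j^2 - 7*j + 6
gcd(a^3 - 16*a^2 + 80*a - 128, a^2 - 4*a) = a - 4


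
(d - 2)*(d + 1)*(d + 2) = d^3 + d^2 - 4*d - 4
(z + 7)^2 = z^2 + 14*z + 49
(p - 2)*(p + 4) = p^2 + 2*p - 8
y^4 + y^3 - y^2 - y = y*(y - 1)*(y + 1)^2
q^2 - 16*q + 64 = (q - 8)^2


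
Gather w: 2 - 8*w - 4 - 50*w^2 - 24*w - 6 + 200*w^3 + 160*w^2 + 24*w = 200*w^3 + 110*w^2 - 8*w - 8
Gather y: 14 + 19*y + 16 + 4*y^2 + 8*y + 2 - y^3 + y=-y^3 + 4*y^2 + 28*y + 32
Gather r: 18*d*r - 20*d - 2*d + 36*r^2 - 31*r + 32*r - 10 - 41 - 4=-22*d + 36*r^2 + r*(18*d + 1) - 55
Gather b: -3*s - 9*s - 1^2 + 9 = 8 - 12*s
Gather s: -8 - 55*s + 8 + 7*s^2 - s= 7*s^2 - 56*s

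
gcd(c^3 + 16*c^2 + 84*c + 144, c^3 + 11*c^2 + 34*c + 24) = c^2 + 10*c + 24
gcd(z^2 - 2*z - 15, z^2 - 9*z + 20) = z - 5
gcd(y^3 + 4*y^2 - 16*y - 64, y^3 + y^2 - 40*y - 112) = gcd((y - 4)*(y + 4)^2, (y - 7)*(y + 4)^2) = y^2 + 8*y + 16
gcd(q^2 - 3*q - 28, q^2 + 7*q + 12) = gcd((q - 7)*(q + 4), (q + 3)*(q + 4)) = q + 4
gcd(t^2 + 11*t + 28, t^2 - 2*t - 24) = t + 4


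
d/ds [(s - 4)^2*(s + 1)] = (s - 4)*(3*s - 2)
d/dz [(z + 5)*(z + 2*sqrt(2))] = 2*z + 2*sqrt(2) + 5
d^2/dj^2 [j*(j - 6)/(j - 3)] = -18/(j^3 - 9*j^2 + 27*j - 27)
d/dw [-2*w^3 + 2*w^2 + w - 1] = -6*w^2 + 4*w + 1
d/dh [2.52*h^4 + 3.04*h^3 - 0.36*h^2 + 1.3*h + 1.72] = 10.08*h^3 + 9.12*h^2 - 0.72*h + 1.3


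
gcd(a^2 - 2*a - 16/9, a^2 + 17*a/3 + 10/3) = a + 2/3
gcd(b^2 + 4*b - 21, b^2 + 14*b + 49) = b + 7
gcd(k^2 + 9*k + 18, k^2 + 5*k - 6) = k + 6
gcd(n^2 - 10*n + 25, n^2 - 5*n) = n - 5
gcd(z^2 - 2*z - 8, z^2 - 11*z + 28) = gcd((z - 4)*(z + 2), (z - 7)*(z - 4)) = z - 4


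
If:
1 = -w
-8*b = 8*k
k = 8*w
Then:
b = 8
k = -8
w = -1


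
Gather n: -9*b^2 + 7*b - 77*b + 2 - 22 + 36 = -9*b^2 - 70*b + 16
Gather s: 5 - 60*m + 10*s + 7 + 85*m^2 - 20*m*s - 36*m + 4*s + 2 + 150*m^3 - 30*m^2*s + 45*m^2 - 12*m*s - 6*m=150*m^3 + 130*m^2 - 102*m + s*(-30*m^2 - 32*m + 14) + 14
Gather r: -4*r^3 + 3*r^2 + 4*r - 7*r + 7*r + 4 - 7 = -4*r^3 + 3*r^2 + 4*r - 3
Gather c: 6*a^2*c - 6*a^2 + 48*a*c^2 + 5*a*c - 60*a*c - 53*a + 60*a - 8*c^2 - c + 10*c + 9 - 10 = -6*a^2 + 7*a + c^2*(48*a - 8) + c*(6*a^2 - 55*a + 9) - 1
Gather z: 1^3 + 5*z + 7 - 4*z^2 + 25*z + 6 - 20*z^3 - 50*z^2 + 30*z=-20*z^3 - 54*z^2 + 60*z + 14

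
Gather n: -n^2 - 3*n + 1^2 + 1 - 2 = -n^2 - 3*n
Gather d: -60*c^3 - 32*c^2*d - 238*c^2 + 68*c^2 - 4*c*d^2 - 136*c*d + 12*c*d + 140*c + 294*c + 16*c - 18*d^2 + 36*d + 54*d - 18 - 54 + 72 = -60*c^3 - 170*c^2 + 450*c + d^2*(-4*c - 18) + d*(-32*c^2 - 124*c + 90)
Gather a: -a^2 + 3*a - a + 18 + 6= -a^2 + 2*a + 24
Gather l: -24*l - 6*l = -30*l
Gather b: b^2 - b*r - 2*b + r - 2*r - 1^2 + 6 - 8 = b^2 + b*(-r - 2) - r - 3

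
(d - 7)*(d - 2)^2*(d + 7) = d^4 - 4*d^3 - 45*d^2 + 196*d - 196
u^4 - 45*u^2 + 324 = (u - 6)*(u - 3)*(u + 3)*(u + 6)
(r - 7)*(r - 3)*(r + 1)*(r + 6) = r^4 - 3*r^3 - 43*r^2 + 87*r + 126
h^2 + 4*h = h*(h + 4)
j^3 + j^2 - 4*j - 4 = (j - 2)*(j + 1)*(j + 2)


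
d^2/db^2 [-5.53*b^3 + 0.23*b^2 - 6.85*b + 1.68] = 0.46 - 33.18*b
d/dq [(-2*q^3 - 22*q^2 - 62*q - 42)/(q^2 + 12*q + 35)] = 2*(-q^2 - 10*q - 17)/(q^2 + 10*q + 25)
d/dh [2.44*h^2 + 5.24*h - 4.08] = 4.88*h + 5.24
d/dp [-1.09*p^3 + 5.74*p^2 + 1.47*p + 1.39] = -3.27*p^2 + 11.48*p + 1.47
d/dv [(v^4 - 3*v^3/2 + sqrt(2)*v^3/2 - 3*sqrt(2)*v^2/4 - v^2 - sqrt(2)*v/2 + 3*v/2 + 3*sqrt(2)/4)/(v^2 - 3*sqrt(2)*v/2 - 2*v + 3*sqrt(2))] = (8*v^5 - 30*v^4 - 16*sqrt(2)*v^4 + 12*v^3 + 58*sqrt(2)*v^3 - 40*sqrt(2)*v^2 + 47*v^2 - 30*sqrt(2)*v - 36*v - 3 + 24*sqrt(2))/(2*(2*v^4 - 6*sqrt(2)*v^3 - 8*v^3 + 17*v^2 + 24*sqrt(2)*v^2 - 36*v - 24*sqrt(2)*v + 36))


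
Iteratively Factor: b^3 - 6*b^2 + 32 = (b + 2)*(b^2 - 8*b + 16) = (b - 4)*(b + 2)*(b - 4)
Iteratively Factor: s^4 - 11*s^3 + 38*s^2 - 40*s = (s - 4)*(s^3 - 7*s^2 + 10*s) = s*(s - 4)*(s^2 - 7*s + 10) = s*(s - 5)*(s - 4)*(s - 2)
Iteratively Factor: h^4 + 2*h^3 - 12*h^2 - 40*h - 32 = (h + 2)*(h^3 - 12*h - 16) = (h - 4)*(h + 2)*(h^2 + 4*h + 4) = (h - 4)*(h + 2)^2*(h + 2)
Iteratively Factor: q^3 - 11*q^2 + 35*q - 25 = (q - 1)*(q^2 - 10*q + 25) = (q - 5)*(q - 1)*(q - 5)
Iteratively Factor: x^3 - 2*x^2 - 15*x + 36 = (x + 4)*(x^2 - 6*x + 9) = (x - 3)*(x + 4)*(x - 3)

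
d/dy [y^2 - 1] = 2*y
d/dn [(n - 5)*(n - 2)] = 2*n - 7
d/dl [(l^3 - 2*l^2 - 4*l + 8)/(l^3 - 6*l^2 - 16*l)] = 4*(-l^2 - 2*l + 8)/(l^2*(l^2 - 16*l + 64))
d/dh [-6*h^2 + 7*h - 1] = 7 - 12*h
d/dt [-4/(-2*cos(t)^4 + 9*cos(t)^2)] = 8*(4*cos(t)^2 - 9)*sin(t)/((cos(2*t) - 8)^2*cos(t)^3)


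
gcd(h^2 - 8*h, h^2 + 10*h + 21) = 1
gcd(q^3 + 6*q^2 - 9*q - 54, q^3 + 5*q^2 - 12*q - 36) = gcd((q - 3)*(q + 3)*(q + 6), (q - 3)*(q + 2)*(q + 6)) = q^2 + 3*q - 18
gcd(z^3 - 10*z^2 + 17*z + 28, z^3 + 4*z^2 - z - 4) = z + 1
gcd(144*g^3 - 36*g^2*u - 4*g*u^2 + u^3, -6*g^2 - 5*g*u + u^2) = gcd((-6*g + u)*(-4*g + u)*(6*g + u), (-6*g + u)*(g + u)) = -6*g + u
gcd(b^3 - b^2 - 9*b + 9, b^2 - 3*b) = b - 3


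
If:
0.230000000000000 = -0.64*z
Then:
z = -0.36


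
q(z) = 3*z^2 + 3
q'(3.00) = 18.00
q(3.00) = 30.00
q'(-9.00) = -54.00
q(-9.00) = 246.00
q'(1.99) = 11.94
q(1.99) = 14.88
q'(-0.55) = -3.30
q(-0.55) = 3.91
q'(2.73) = 16.38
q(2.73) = 25.36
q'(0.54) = 3.24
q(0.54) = 3.87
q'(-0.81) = -4.86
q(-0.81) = 4.97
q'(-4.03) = -24.18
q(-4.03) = 51.72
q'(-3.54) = -21.24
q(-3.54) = 40.59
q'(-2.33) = -13.98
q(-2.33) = 19.29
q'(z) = 6*z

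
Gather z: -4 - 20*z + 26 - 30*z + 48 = 70 - 50*z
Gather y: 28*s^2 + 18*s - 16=28*s^2 + 18*s - 16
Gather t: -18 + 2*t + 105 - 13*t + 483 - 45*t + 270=840 - 56*t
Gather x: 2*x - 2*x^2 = -2*x^2 + 2*x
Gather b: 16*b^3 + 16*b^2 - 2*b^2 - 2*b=16*b^3 + 14*b^2 - 2*b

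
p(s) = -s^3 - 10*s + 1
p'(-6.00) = -118.00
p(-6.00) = 277.00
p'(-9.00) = -253.00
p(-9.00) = 820.00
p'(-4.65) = -74.87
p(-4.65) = 148.04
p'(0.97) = -12.82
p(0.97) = -9.61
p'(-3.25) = -41.69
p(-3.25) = 67.83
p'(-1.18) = -14.18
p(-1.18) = 14.44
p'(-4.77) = -78.26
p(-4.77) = 157.23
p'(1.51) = -16.84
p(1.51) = -17.54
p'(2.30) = -25.87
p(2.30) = -34.17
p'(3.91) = -55.86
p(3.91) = -97.88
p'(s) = -3*s^2 - 10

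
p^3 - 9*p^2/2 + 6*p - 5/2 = (p - 5/2)*(p - 1)^2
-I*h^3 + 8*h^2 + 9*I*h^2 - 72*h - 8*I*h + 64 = (h - 8)*(h + 8*I)*(-I*h + I)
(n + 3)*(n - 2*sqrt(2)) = n^2 - 2*sqrt(2)*n + 3*n - 6*sqrt(2)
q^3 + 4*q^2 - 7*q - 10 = (q - 2)*(q + 1)*(q + 5)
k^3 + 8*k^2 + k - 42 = (k - 2)*(k + 3)*(k + 7)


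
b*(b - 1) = b^2 - b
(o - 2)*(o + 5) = o^2 + 3*o - 10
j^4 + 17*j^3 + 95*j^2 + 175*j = j*(j + 5)^2*(j + 7)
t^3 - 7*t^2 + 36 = (t - 6)*(t - 3)*(t + 2)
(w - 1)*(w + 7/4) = w^2 + 3*w/4 - 7/4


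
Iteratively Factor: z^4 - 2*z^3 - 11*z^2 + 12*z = (z - 4)*(z^3 + 2*z^2 - 3*z) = (z - 4)*(z + 3)*(z^2 - z) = z*(z - 4)*(z + 3)*(z - 1)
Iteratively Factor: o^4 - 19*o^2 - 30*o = (o + 3)*(o^3 - 3*o^2 - 10*o) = o*(o + 3)*(o^2 - 3*o - 10) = o*(o + 2)*(o + 3)*(o - 5)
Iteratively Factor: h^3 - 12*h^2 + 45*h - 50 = (h - 2)*(h^2 - 10*h + 25) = (h - 5)*(h - 2)*(h - 5)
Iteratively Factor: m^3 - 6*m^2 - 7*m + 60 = (m + 3)*(m^2 - 9*m + 20) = (m - 4)*(m + 3)*(m - 5)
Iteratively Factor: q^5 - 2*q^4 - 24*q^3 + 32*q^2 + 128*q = (q + 4)*(q^4 - 6*q^3 + 32*q) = q*(q + 4)*(q^3 - 6*q^2 + 32) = q*(q - 4)*(q + 4)*(q^2 - 2*q - 8) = q*(q - 4)*(q + 2)*(q + 4)*(q - 4)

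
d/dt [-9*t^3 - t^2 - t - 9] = -27*t^2 - 2*t - 1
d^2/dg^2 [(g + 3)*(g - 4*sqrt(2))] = 2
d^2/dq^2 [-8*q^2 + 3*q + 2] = -16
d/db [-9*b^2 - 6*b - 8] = -18*b - 6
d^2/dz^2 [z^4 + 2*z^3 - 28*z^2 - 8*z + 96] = 12*z^2 + 12*z - 56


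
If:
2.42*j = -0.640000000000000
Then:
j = -0.26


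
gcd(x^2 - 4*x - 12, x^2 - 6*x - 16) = x + 2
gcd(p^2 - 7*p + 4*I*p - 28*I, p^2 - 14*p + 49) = p - 7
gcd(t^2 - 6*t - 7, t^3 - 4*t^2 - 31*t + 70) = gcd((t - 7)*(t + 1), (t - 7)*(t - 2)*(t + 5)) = t - 7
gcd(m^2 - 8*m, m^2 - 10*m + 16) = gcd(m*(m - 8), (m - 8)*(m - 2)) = m - 8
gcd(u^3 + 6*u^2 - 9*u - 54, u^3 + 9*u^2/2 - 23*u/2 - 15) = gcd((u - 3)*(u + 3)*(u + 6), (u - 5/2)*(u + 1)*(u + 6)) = u + 6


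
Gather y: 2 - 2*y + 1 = 3 - 2*y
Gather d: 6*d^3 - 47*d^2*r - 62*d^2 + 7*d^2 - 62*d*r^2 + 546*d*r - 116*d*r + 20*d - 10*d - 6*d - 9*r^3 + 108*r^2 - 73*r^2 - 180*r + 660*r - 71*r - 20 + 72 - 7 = 6*d^3 + d^2*(-47*r - 55) + d*(-62*r^2 + 430*r + 4) - 9*r^3 + 35*r^2 + 409*r + 45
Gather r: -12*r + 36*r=24*r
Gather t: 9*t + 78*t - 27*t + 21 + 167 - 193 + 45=60*t + 40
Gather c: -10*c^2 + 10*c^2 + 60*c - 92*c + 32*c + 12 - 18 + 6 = 0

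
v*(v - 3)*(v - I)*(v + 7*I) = v^4 - 3*v^3 + 6*I*v^3 + 7*v^2 - 18*I*v^2 - 21*v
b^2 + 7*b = b*(b + 7)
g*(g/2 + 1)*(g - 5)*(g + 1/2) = g^4/2 - 5*g^3/4 - 23*g^2/4 - 5*g/2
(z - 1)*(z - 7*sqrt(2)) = z^2 - 7*sqrt(2)*z - z + 7*sqrt(2)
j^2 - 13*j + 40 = (j - 8)*(j - 5)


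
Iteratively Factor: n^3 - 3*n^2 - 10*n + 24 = (n + 3)*(n^2 - 6*n + 8) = (n - 2)*(n + 3)*(n - 4)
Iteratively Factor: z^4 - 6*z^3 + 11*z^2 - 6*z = (z - 1)*(z^3 - 5*z^2 + 6*z) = z*(z - 1)*(z^2 - 5*z + 6) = z*(z - 2)*(z - 1)*(z - 3)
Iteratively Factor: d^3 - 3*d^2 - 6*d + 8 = (d + 2)*(d^2 - 5*d + 4) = (d - 1)*(d + 2)*(d - 4)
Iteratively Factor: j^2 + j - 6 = (j + 3)*(j - 2)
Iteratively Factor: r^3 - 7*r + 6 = (r + 3)*(r^2 - 3*r + 2) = (r - 1)*(r + 3)*(r - 2)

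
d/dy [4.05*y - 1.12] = 4.05000000000000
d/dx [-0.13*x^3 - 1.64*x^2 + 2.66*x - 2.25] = -0.39*x^2 - 3.28*x + 2.66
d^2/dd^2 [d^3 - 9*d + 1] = 6*d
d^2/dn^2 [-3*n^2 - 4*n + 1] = -6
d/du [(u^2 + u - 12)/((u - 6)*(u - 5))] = 6*(-2*u^2 + 14*u - 17)/(u^4 - 22*u^3 + 181*u^2 - 660*u + 900)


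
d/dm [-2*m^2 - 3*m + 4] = -4*m - 3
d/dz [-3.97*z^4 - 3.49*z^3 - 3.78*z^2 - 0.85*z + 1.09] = -15.88*z^3 - 10.47*z^2 - 7.56*z - 0.85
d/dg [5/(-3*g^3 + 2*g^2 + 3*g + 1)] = 5*(9*g^2 - 4*g - 3)/(-3*g^3 + 2*g^2 + 3*g + 1)^2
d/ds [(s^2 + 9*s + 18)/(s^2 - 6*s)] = 3*(-5*s^2 - 12*s + 36)/(s^2*(s^2 - 12*s + 36))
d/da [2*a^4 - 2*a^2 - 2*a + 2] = 8*a^3 - 4*a - 2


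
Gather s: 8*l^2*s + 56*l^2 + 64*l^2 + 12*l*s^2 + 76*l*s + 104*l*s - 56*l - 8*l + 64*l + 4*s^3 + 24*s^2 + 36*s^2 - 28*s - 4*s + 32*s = 120*l^2 + 4*s^3 + s^2*(12*l + 60) + s*(8*l^2 + 180*l)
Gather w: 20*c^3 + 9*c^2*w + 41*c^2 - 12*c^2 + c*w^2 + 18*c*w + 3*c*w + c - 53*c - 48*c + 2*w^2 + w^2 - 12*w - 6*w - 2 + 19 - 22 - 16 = 20*c^3 + 29*c^2 - 100*c + w^2*(c + 3) + w*(9*c^2 + 21*c - 18) - 21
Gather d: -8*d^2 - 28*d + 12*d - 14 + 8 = -8*d^2 - 16*d - 6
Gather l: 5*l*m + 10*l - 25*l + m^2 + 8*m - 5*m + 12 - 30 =l*(5*m - 15) + m^2 + 3*m - 18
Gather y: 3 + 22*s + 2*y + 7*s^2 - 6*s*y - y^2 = 7*s^2 + 22*s - y^2 + y*(2 - 6*s) + 3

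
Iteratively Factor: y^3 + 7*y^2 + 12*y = (y)*(y^2 + 7*y + 12) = y*(y + 3)*(y + 4)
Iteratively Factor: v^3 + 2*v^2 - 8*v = (v - 2)*(v^2 + 4*v) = (v - 2)*(v + 4)*(v)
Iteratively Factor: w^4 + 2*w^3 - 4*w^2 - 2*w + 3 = (w - 1)*(w^3 + 3*w^2 - w - 3) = (w - 1)*(w + 1)*(w^2 + 2*w - 3) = (w - 1)*(w + 1)*(w + 3)*(w - 1)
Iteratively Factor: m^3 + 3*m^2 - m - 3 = (m + 3)*(m^2 - 1) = (m - 1)*(m + 3)*(m + 1)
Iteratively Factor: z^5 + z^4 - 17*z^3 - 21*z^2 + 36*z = (z + 3)*(z^4 - 2*z^3 - 11*z^2 + 12*z) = (z - 4)*(z + 3)*(z^3 + 2*z^2 - 3*z) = z*(z - 4)*(z + 3)*(z^2 + 2*z - 3) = z*(z - 4)*(z - 1)*(z + 3)*(z + 3)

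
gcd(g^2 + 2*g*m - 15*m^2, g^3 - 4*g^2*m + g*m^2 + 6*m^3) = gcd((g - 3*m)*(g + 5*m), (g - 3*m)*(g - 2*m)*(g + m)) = g - 3*m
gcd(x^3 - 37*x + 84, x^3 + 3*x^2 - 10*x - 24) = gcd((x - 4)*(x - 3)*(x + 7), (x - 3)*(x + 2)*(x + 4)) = x - 3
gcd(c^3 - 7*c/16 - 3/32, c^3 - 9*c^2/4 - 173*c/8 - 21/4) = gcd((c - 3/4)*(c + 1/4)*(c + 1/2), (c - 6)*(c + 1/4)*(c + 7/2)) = c + 1/4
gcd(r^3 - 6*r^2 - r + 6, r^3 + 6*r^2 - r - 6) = r^2 - 1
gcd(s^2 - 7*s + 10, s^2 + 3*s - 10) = s - 2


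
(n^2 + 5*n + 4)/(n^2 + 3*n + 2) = (n + 4)/(n + 2)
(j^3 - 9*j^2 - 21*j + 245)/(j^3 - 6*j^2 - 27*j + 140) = (j - 7)/(j - 4)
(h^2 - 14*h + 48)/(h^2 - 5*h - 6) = (h - 8)/(h + 1)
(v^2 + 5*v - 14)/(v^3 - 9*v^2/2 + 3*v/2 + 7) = 2*(v + 7)/(2*v^2 - 5*v - 7)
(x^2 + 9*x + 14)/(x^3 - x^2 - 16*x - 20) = (x + 7)/(x^2 - 3*x - 10)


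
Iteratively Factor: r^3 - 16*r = (r)*(r^2 - 16) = r*(r - 4)*(r + 4)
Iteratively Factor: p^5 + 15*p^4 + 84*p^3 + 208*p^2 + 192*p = (p + 4)*(p^4 + 11*p^3 + 40*p^2 + 48*p) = (p + 4)^2*(p^3 + 7*p^2 + 12*p) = (p + 3)*(p + 4)^2*(p^2 + 4*p) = (p + 3)*(p + 4)^3*(p)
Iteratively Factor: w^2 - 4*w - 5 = (w - 5)*(w + 1)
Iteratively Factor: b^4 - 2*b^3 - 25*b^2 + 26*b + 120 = (b - 3)*(b^3 + b^2 - 22*b - 40) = (b - 5)*(b - 3)*(b^2 + 6*b + 8) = (b - 5)*(b - 3)*(b + 2)*(b + 4)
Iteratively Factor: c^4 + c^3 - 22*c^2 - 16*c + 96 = (c - 2)*(c^3 + 3*c^2 - 16*c - 48) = (c - 2)*(c + 3)*(c^2 - 16) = (c - 4)*(c - 2)*(c + 3)*(c + 4)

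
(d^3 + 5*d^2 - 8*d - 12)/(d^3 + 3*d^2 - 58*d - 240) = (d^2 - d - 2)/(d^2 - 3*d - 40)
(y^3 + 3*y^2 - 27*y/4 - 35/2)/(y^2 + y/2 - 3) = (4*y^2 + 4*y - 35)/(2*(2*y - 3))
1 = 1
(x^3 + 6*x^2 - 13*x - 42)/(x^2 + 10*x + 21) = (x^2 - x - 6)/(x + 3)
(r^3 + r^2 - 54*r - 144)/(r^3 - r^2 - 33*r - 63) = (r^2 - 2*r - 48)/(r^2 - 4*r - 21)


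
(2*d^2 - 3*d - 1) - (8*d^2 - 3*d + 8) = -6*d^2 - 9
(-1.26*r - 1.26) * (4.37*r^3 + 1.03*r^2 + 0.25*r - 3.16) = -5.5062*r^4 - 6.804*r^3 - 1.6128*r^2 + 3.6666*r + 3.9816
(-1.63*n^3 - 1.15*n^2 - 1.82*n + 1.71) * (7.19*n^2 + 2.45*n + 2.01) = -11.7197*n^5 - 12.262*n^4 - 19.1796*n^3 + 5.5244*n^2 + 0.5313*n + 3.4371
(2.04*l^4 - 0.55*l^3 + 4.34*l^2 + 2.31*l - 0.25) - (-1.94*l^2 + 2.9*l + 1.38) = 2.04*l^4 - 0.55*l^3 + 6.28*l^2 - 0.59*l - 1.63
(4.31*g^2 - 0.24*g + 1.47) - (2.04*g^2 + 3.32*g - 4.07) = 2.27*g^2 - 3.56*g + 5.54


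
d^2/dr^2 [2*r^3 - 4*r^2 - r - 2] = 12*r - 8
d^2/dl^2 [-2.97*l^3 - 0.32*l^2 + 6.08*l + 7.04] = -17.82*l - 0.64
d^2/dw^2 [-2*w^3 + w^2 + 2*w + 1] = 2 - 12*w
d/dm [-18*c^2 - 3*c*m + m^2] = -3*c + 2*m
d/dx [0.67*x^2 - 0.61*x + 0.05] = 1.34*x - 0.61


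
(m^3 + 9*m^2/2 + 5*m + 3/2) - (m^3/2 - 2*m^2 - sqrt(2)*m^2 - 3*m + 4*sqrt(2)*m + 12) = m^3/2 + sqrt(2)*m^2 + 13*m^2/2 - 4*sqrt(2)*m + 8*m - 21/2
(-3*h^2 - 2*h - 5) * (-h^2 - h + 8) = 3*h^4 + 5*h^3 - 17*h^2 - 11*h - 40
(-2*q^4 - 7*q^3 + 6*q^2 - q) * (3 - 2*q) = 4*q^5 + 8*q^4 - 33*q^3 + 20*q^2 - 3*q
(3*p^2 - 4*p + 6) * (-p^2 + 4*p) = -3*p^4 + 16*p^3 - 22*p^2 + 24*p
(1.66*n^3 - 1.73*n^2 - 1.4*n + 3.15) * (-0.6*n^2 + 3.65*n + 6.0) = -0.996*n^5 + 7.097*n^4 + 4.4855*n^3 - 17.38*n^2 + 3.0975*n + 18.9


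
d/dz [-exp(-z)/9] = exp(-z)/9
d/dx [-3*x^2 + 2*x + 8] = 2 - 6*x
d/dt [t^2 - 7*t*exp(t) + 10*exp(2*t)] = -7*t*exp(t) + 2*t + 20*exp(2*t) - 7*exp(t)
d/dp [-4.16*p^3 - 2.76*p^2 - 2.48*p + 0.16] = -12.48*p^2 - 5.52*p - 2.48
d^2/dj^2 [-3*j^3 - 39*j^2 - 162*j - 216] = -18*j - 78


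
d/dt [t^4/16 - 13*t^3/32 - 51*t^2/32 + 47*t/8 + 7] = t^3/4 - 39*t^2/32 - 51*t/16 + 47/8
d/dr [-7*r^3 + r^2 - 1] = r*(2 - 21*r)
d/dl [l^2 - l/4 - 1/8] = 2*l - 1/4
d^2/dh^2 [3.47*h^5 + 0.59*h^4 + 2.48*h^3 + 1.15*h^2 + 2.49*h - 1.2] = 69.4*h^3 + 7.08*h^2 + 14.88*h + 2.3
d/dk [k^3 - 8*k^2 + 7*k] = 3*k^2 - 16*k + 7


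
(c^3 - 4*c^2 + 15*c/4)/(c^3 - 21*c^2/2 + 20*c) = (c - 3/2)/(c - 8)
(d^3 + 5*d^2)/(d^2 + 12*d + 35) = d^2/(d + 7)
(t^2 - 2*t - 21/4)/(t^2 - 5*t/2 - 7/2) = (t + 3/2)/(t + 1)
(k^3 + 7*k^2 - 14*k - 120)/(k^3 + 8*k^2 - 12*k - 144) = (k + 5)/(k + 6)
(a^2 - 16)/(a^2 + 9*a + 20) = (a - 4)/(a + 5)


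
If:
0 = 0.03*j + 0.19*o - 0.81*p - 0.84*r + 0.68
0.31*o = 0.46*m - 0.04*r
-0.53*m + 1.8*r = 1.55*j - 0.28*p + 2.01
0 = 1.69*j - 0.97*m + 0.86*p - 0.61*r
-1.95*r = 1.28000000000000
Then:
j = -1.46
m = -1.18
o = -1.67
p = 1.08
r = -0.66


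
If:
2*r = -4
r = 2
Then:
No Solution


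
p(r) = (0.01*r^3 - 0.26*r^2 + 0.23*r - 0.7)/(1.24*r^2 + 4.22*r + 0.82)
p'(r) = (-2.48*r - 4.22)*(0.01*r^3 - 0.26*r^2 + 0.23*r - 0.7)/(1.24*r^2 + 4.22*r + 0.82)^2 + (0.03*r^2 - 0.52*r + 0.23)/(1.24*r^2 + 4.22*r + 0.82)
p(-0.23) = 9.02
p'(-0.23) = 383.16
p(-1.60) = 0.64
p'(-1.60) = -0.35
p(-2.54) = 1.65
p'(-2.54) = -2.72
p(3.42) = -0.09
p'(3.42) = -0.00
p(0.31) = -0.29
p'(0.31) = 0.68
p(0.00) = -0.85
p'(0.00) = 4.67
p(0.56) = -0.18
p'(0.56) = 0.27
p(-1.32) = 0.57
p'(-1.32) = -0.17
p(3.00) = -0.08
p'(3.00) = -0.00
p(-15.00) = -0.45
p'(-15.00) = 0.00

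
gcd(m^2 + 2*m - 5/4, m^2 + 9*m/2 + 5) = m + 5/2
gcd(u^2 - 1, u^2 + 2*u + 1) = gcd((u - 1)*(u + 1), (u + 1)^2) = u + 1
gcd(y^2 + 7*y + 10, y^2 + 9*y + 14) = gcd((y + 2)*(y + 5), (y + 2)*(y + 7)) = y + 2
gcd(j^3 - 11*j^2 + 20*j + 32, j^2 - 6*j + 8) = j - 4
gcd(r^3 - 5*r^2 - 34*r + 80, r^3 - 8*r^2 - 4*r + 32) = r^2 - 10*r + 16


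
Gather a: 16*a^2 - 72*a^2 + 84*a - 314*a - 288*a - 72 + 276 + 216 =-56*a^2 - 518*a + 420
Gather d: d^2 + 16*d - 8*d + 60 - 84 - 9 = d^2 + 8*d - 33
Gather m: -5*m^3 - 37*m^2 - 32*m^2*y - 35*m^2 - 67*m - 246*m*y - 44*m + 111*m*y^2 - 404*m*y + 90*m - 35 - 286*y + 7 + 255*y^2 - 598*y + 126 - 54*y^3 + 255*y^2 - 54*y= -5*m^3 + m^2*(-32*y - 72) + m*(111*y^2 - 650*y - 21) - 54*y^3 + 510*y^2 - 938*y + 98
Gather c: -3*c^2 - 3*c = -3*c^2 - 3*c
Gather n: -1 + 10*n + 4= 10*n + 3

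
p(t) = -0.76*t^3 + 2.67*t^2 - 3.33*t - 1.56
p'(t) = -2.28*t^2 + 5.34*t - 3.33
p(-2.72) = 42.55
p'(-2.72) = -34.72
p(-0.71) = 2.42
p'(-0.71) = -8.27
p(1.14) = -3.01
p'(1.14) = -0.21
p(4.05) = -21.74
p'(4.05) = -19.10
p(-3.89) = 96.53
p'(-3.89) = -58.60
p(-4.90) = 168.28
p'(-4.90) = -84.24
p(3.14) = -9.22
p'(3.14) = -9.04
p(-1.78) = 17.11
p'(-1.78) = -20.06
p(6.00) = -89.58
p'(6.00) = -53.37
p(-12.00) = 1736.16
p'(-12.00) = -395.73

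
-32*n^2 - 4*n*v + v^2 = (-8*n + v)*(4*n + v)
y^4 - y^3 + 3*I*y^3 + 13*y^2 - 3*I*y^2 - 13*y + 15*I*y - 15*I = (y - 1)*(y - 3*I)*(y + I)*(y + 5*I)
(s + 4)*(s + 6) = s^2 + 10*s + 24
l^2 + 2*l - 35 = (l - 5)*(l + 7)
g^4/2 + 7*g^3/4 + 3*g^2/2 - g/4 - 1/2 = (g/2 + 1/2)*(g - 1/2)*(g + 1)*(g + 2)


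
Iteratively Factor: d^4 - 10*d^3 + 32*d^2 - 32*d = (d - 4)*(d^3 - 6*d^2 + 8*d) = (d - 4)*(d - 2)*(d^2 - 4*d) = d*(d - 4)*(d - 2)*(d - 4)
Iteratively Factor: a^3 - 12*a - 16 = (a + 2)*(a^2 - 2*a - 8) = (a - 4)*(a + 2)*(a + 2)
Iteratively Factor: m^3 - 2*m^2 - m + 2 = (m - 1)*(m^2 - m - 2) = (m - 2)*(m - 1)*(m + 1)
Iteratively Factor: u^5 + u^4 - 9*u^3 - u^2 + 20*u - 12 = (u - 1)*(u^4 + 2*u^3 - 7*u^2 - 8*u + 12) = (u - 2)*(u - 1)*(u^3 + 4*u^2 + u - 6) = (u - 2)*(u - 1)*(u + 3)*(u^2 + u - 2) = (u - 2)*(u - 1)^2*(u + 3)*(u + 2)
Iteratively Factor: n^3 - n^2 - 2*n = (n + 1)*(n^2 - 2*n) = (n - 2)*(n + 1)*(n)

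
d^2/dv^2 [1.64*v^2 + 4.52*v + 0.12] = 3.28000000000000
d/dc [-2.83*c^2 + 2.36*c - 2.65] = 2.36 - 5.66*c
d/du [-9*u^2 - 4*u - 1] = -18*u - 4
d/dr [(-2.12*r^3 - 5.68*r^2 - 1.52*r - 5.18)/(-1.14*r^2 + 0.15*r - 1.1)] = (2.4168*r^4 - 0.636000000000001*r^3 + 4.4112*r^2 + 0.685600000000003*r + 2.449)/(1.2996*r^4 - 0.342*r^3 + 2.5305*r^2 - 0.33*r + 1.21)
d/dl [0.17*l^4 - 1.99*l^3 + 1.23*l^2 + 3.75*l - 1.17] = 0.68*l^3 - 5.97*l^2 + 2.46*l + 3.75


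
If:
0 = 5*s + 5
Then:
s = -1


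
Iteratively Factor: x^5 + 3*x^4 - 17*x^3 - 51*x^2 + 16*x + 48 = (x + 1)*(x^4 + 2*x^3 - 19*x^2 - 32*x + 48) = (x + 1)*(x + 4)*(x^3 - 2*x^2 - 11*x + 12) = (x - 4)*(x + 1)*(x + 4)*(x^2 + 2*x - 3) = (x - 4)*(x - 1)*(x + 1)*(x + 4)*(x + 3)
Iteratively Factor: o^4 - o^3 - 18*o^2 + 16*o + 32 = (o - 2)*(o^3 + o^2 - 16*o - 16) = (o - 4)*(o - 2)*(o^2 + 5*o + 4) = (o - 4)*(o - 2)*(o + 1)*(o + 4)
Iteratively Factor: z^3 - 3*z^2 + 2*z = (z - 1)*(z^2 - 2*z) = z*(z - 1)*(z - 2)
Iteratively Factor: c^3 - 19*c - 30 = (c - 5)*(c^2 + 5*c + 6) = (c - 5)*(c + 3)*(c + 2)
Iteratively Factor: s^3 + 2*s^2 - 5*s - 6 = (s + 1)*(s^2 + s - 6) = (s + 1)*(s + 3)*(s - 2)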